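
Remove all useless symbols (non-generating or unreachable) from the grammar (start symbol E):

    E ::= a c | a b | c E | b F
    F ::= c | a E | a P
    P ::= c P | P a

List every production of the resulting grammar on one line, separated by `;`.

E ::= a c | a b | c E | b F; F ::= c | a E

Generating nonterminals: {E, F}.
Reachable from E after that: {E, F}.
Removed useless symbols: {P} and every production mentioning them.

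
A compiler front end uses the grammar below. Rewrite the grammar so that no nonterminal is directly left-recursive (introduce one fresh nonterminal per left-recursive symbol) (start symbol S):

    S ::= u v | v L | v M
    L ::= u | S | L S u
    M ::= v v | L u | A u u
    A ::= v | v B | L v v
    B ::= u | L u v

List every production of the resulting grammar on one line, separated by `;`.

L is directly left-recursive.
For L: α = {S u}, β = {u, S}. Rewrite as L → β L' and L' → α L' | ε.

S ::= u v | v L | v M; L ::= u L' | S L'; M ::= v v | L u | A u u; A ::= v | v B | L v v; B ::= u | L u v; L' ::= S u L' | epsilon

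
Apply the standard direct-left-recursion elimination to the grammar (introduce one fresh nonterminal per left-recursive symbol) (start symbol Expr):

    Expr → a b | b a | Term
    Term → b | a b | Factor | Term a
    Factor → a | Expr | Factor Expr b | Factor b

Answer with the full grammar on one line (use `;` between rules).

Left recursion appears on Term, Factor.
For Term: α = {a}, β = {b, a b, Factor}. Rewrite as Term → β Term1 and Term1 → α Term1 | ε.
For Factor: α = {Expr b, b}, β = {a, Expr}. Rewrite as Factor → β Factor1 and Factor1 → α Factor1 | ε.

Expr → a b | b a | Term; Term → b Term1 | a b Term1 | Factor Term1; Factor → a Factor1 | Expr Factor1; Term1 → a Term1 | epsilon; Factor1 → Expr b Factor1 | b Factor1 | epsilon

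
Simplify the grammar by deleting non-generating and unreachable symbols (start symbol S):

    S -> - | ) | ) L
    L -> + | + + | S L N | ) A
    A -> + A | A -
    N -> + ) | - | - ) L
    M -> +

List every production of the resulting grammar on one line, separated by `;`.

Generating nonterminals: {L, M, N, S}.
Reachable from S after that: {L, N, S}.
Removed useless symbols: {A, M} and every production mentioning them.

S -> - | ) | ) L; L -> + | + + | S L N; N -> + ) | - | - ) L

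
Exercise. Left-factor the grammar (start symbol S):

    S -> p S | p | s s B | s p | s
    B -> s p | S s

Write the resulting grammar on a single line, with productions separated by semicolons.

S -> s S' | p S''; B -> s p | S s; S' -> s B | p | epsilon; S'' -> S | epsilon

S has alternatives sharing prefix 's': factor to S → s S' with S' → s B | p | ε.
S has alternatives sharing prefix 'p': factor to S → p S'' with S'' → S | ε.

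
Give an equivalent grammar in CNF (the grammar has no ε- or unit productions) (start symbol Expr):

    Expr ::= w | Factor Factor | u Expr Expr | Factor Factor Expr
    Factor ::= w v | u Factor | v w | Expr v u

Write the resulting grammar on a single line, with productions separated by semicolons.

Expr ::= w | Factor Factor | X1 Y1 | Factor Y2; Factor ::= X2 X3 | X1 Factor | X3 X2 | Expr Y3; X1 ::= u; X2 ::= w; X3 ::= v; Y1 ::= Expr Expr; Y2 ::= Factor Expr; Y3 ::= X3 X1

Introduce a nonterminal for each terminal appearing in a rule of length ≥ 2: X1 → u, X2 → w, X3 → v.
Binarize each right-hand side of length ≥ 3 by chaining fresh nonterminals (Y1, Y2, …): affected rules were Expr → X1 Expr Expr; Expr → Factor Factor Expr; Factor → Expr X3 X1.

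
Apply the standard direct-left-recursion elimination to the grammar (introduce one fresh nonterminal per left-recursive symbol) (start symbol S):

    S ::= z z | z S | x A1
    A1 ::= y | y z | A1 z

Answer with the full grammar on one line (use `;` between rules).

Left recursion appears on A1.
For A1: α = {z}, β = {y, y z}. Rewrite as A1 → β A1' and A1' → α A1' | ε.

S ::= z z | z S | x A1; A1 ::= y A1' | y z A1'; A1' ::= z A1' | epsilon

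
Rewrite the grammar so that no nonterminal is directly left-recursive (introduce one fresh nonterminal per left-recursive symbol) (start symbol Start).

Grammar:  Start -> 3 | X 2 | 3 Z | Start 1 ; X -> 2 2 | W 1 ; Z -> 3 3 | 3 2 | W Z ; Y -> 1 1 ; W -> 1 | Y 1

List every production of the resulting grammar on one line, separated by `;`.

Directly left-recursive nonterminal: Start.
For Start: α = {1}, β = {3, X 2, 3 Z}. Rewrite as Start → β Start1 and Start1 → α Start1 | ε.

Start -> 3 Start1 | X 2 Start1 | 3 Z Start1; X -> 2 2 | W 1; Z -> 3 3 | 3 2 | W Z; Y -> 1 1; W -> 1 | Y 1; Start1 -> 1 Start1 | ε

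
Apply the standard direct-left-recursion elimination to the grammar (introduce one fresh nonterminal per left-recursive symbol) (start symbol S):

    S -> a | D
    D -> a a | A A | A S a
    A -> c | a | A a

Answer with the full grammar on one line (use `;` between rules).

S -> a | D; D -> a a | A A | A S a; A -> c A' | a A'; A' -> a A' | ε

Directly left-recursive nonterminal: A.
For A: α = {a}, β = {c, a}. Rewrite as A → β A' and A' → α A' | ε.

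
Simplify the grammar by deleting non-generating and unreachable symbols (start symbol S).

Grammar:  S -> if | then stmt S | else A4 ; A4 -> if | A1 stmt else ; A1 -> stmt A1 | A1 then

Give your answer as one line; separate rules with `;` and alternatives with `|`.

S -> if | then stmt S | else A4; A4 -> if

Generating nonterminals: {A4, S}.
Reachable from S after that: {A4, S}.
Removed useless symbols: {A1} and every production mentioning them.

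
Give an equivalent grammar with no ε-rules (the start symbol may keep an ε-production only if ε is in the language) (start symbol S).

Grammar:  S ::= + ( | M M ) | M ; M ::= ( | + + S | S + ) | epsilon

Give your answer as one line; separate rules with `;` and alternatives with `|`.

S ::= + ( | M M ) | M ) | ) | M | ε; M ::= ( | + + S | + + | S + ) | + )

Nullable nonterminals: {M, S}.
ε ∈ L(G) since S is nullable, so keep S → ε.
For each production, add variants omitting each subset of nullable occurrences: S → M M ) gives M M ) | M ) | ). M → + + S gives + + S | + +. M → S + ) gives S + ) | + ).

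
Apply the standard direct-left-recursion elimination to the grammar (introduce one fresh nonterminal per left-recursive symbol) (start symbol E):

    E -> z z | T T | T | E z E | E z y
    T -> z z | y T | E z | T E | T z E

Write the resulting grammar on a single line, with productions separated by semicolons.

E -> z z E' | T T E' | T E'; T -> z z T' | y T T' | E z T'; E' -> z E E' | z y E' | ε; T' -> E T' | z E T' | ε

Left recursion appears on E, T.
For E: α = {z E, z y}, β = {z z, T T, T}. Rewrite as E → β E' and E' → α E' | ε.
For T: α = {E, z E}, β = {z z, y T, E z}. Rewrite as T → β T' and T' → α T' | ε.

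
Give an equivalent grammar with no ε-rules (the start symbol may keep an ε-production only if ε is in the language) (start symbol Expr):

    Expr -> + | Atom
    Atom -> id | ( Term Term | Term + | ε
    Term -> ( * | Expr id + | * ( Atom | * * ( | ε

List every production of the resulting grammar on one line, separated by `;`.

Nullable nonterminals: {Atom, Expr, Term}.
ε ∈ L(G) since Expr is nullable, so keep Expr → ε.
Expand every rule over subsets of its nullable positions: Atom → ( Term Term gives ( Term Term | ( Term | (. Atom → Term + gives Term + | +. Term → Expr id + gives Expr id + | id +. Term → * ( Atom gives * ( Atom | * (.

Expr -> + | Atom | ε; Atom -> id | ( Term Term | ( Term | ( | Term + | +; Term -> ( * | Expr id + | id + | * ( Atom | * ( | * * (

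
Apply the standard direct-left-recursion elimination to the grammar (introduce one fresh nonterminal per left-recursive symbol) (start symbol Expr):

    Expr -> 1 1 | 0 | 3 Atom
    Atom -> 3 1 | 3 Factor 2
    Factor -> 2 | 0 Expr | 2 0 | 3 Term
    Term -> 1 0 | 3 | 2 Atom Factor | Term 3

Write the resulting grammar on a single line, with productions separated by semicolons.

Expr -> 1 1 | 0 | 3 Atom; Atom -> 3 1 | 3 Factor 2; Factor -> 2 | 0 Expr | 2 0 | 3 Term; Term -> 1 0 Term1 | 3 Term1 | 2 Atom Factor Term1; Term1 -> 3 Term1 | eps

Directly left-recursive nonterminal: Term.
For Term: α = {3}, β = {1 0, 3, 2 Atom Factor}. Rewrite as Term → β Term1 and Term1 → α Term1 | ε.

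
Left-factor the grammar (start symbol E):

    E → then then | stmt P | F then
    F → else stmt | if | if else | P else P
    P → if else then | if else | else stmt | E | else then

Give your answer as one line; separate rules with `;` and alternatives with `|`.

F has alternatives sharing prefix 'if': factor to F → if F' with F' → ε | else.
P has alternatives sharing prefix 'if else': factor to P → if else P' with P' → then | ε.
P has alternatives sharing prefix 'else': factor to P → else P'' with P'' → stmt | then.

E → then then | stmt P | F then; F → else stmt | P else P | if F'; P → E | if else P' | else P''; F' → ε | else; P' → then | ε; P'' → stmt | then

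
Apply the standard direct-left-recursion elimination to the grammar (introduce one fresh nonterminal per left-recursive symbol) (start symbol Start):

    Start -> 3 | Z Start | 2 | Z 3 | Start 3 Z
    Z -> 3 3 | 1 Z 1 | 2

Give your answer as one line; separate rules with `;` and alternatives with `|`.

Start -> 3 Start1 | Z Start Start1 | 2 Start1 | Z 3 Start1; Z -> 3 3 | 1 Z 1 | 2; Start1 -> 3 Z Start1 | ε

Directly left-recursive nonterminal: Start.
For Start: α = {3 Z}, β = {3, Z Start, 2, Z 3}. Rewrite as Start → β Start1 and Start1 → α Start1 | ε.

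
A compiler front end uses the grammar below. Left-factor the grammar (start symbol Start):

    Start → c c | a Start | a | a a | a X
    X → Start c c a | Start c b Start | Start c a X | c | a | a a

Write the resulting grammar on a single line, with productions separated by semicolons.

Start has alternatives sharing prefix 'a': factor to Start → a Start1 with Start1 → Start | ε | a | X.
X has alternatives sharing prefix 'Start c': factor to X → Start c X1 with X1 → c a | b Start | a X.
X has alternatives sharing prefix 'a': factor to X → a X2 with X2 → ε | a.

Start → c c | a Start1; X → c | Start c X1 | a X2; Start1 → Start | ε | a | X; X1 → c a | b Start | a X; X2 → ε | a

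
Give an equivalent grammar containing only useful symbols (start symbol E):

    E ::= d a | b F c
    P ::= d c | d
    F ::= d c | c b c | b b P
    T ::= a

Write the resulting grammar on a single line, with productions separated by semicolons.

Generating nonterminals: {E, F, P, T}.
Reachable from E after that: {E, F, P}.
Removed useless symbols: {T} and every production mentioning them.

E ::= d a | b F c; P ::= d c | d; F ::= d c | c b c | b b P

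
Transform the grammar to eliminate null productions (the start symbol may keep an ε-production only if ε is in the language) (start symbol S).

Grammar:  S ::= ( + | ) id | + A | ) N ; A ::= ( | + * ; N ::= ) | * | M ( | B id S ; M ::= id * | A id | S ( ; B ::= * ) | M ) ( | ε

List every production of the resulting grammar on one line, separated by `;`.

Nullable nonterminals: {B}.
ε ∉ L(G), so no ε-production is kept.
Add the nullable-subset variants: N → B id S gives B id S | id S.

S ::= ( + | ) id | + A | ) N; A ::= ( | + *; N ::= ) | * | M ( | B id S | id S; M ::= id * | A id | S (; B ::= * ) | M ) (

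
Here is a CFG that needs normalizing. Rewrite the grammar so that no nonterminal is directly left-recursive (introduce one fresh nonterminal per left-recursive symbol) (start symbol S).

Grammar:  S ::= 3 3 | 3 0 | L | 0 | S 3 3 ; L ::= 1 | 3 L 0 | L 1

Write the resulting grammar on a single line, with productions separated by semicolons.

Directly left-recursive nonterminals: S, L.
For S: α = {3 3}, β = {3 3, 3 0, L, 0}. Rewrite as S → β S' and S' → α S' | ε.
For L: α = {1}, β = {1, 3 L 0}. Rewrite as L → β L' and L' → α L' | ε.

S ::= 3 3 S' | 3 0 S' | L S' | 0 S'; L ::= 1 L' | 3 L 0 L'; S' ::= 3 3 S' | ε; L' ::= 1 L' | ε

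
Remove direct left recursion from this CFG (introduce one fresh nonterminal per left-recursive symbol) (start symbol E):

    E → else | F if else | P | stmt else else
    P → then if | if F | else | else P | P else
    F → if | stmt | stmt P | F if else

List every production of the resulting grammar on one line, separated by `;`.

P, F are directly left-recursive.
For P: α = {else}, β = {then if, if F, else, else P}. Rewrite as P → β P' and P' → α P' | ε.
For F: α = {if else}, β = {if, stmt, stmt P}. Rewrite as F → β F' and F' → α F' | ε.

E → else | F if else | P | stmt else else; P → then if P' | if F P' | else P' | else P P'; F → if F' | stmt F' | stmt P F'; P' → else P' | ε; F' → if else F' | ε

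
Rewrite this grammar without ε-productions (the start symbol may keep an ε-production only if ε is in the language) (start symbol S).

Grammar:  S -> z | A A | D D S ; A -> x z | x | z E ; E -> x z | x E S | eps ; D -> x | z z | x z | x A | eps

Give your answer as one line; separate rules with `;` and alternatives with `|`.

S -> z | A A | D D S | D S; A -> x z | x | z E | z; E -> x z | x E S | x S; D -> x | z z | x z | x A

Nullable set = {D, E}.
ε ∉ L(G), so no ε-production is kept.
Add the nullable-subset variants: S → D D S gives D D S | D S. A → z E gives z E | z. E → x E S gives x E S | x S.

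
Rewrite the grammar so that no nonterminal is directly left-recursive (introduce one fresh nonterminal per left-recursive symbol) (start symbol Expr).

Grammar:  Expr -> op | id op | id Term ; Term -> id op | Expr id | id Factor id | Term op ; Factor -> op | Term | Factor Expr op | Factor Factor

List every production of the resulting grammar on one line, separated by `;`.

Term, Factor are directly left-recursive.
For Term: α = {op}, β = {id op, Expr id, id Factor id}. Rewrite as Term → β Term1 and Term1 → α Term1 | ε.
For Factor: α = {Expr op, Factor}, β = {op, Term}. Rewrite as Factor → β Factor1 and Factor1 → α Factor1 | ε.

Expr -> op | id op | id Term; Term -> id op Term1 | Expr id Term1 | id Factor id Term1; Factor -> op Factor1 | Term Factor1; Term1 -> op Term1 | ε; Factor1 -> Expr op Factor1 | Factor Factor1 | ε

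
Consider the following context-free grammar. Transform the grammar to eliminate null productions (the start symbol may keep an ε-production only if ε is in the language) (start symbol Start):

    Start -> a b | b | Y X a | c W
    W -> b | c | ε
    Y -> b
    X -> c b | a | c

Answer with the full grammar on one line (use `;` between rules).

Nullable set = {W}.
ε ∉ L(G), so no ε-production is kept.
Expand every rule over subsets of its nullable positions: Start → c W gives c W | c.

Start -> a b | b | Y X a | c W | c; W -> b | c; Y -> b; X -> c b | a | c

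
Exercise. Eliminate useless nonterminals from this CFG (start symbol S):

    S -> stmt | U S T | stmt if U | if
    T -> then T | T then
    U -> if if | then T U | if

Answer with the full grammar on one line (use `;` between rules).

S -> stmt | stmt if U | if; U -> if if | if

Generating nonterminals: {S, U}.
Reachable from S after that: {S, U}.
Removed useless symbols: {T} and every production mentioning them.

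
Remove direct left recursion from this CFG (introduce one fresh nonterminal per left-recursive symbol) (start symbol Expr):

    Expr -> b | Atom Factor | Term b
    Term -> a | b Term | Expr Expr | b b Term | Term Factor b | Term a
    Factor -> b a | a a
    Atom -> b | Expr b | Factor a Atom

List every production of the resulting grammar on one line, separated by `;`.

Left recursion appears on Term.
For Term: α = {Factor b, a}, β = {a, b Term, Expr Expr, b b Term}. Rewrite as Term → β Term1 and Term1 → α Term1 | ε.

Expr -> b | Atom Factor | Term b; Term -> a Term1 | b Term Term1 | Expr Expr Term1 | b b Term Term1; Factor -> b a | a a; Atom -> b | Expr b | Factor a Atom; Term1 -> Factor b Term1 | a Term1 | ε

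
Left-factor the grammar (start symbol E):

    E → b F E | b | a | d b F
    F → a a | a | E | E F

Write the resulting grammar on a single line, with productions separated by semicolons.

E has alternatives sharing prefix 'b': factor to E → b E' with E' → F E | ε.
F has alternatives sharing prefix 'a': factor to F → a F' with F' → a | ε.
F has alternatives sharing prefix 'E': factor to F → E F'' with F'' → ε | F.

E → a | d b F | b E'; F → a F' | E F''; E' → F E | ε; F' → a | ε; F'' → ε | F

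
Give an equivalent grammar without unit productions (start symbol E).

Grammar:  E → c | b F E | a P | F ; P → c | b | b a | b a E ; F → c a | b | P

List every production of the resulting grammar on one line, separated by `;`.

Unit pairs: E ⇒* {F, P}; F ⇒* {P}.
Replace each nonterminal's rules with the union of the non-unit rules of every nonterminal it unit-derives.

E → c | b F E | a P | c a | b | b a | b a E; P → c | b | b a | b a E; F → c a | b | c | b a | b a E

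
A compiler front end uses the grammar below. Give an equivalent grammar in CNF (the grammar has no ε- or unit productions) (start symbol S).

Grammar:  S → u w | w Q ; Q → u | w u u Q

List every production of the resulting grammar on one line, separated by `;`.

Introduce a nonterminal for each terminal appearing in a rule of length ≥ 2: X1 → u, X2 → w.
Binarize each right-hand side of length ≥ 3 by chaining fresh nonterminals (Y1, Y2, …): affected rules were Q → X2 X1 X1 Q.

S → X1 X2 | X2 Q; Q → u | X2 Y1; X1 → u; X2 → w; Y1 → X1 Y2; Y2 → X1 Q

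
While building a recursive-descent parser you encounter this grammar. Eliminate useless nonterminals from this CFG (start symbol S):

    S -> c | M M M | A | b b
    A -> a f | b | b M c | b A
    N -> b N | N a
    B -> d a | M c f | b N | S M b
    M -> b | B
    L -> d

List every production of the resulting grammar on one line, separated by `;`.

S -> c | M M M | A | b b; A -> a f | b | b M c | b A; B -> d a | M c f | S M b; M -> b | B

Generating nonterminals: {A, B, L, M, S}.
Reachable from S after that: {A, B, M, S}.
Removed useless symbols: {L, N} and every production mentioning them.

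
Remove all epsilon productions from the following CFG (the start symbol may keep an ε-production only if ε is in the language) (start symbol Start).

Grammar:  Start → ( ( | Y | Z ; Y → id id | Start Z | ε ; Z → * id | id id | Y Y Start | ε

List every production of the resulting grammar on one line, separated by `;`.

Nullable set = {Start, Y, Z}.
ε ∈ L(G) since Start is nullable, so keep Start → ε.
Add the nullable-subset variants: Y → Start Z gives Start Z | Start | Z. Z → Y Y Start gives Y Y Start | Y Y | Y Start | Y | Start.

Start → ( ( | Y | Z | ε; Y → id id | Start Z | Start | Z; Z → * id | id id | Y Y Start | Y Y | Y Start | Y | Start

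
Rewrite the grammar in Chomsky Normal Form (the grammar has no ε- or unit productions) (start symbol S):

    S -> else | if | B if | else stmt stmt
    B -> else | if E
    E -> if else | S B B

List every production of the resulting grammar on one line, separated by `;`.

Introduce a nonterminal for each terminal appearing in a rule of length ≥ 2: X1 → if, X2 → else, X3 → stmt.
Binarize each right-hand side of length ≥ 3 by chaining fresh nonterminals (Y1, Y2, …): affected rules were S → X2 X3 X3; E → S B B.

S -> else | if | B X1 | X2 Y1; B -> else | X1 E; E -> X1 X2 | S Y2; X1 -> if; X2 -> else; X3 -> stmt; Y1 -> X3 X3; Y2 -> B B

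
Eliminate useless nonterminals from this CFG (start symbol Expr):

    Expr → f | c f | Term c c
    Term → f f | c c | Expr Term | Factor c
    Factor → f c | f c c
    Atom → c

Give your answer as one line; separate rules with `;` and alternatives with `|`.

Expr → f | c f | Term c c; Term → f f | c c | Expr Term | Factor c; Factor → f c | f c c

Generating nonterminals: {Atom, Expr, Factor, Term}.
Reachable from Expr after that: {Expr, Factor, Term}.
Removed useless symbols: {Atom} and every production mentioning them.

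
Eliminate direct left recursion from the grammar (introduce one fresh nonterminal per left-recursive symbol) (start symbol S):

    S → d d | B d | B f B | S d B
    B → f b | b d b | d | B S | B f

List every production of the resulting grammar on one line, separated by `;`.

S → d d S' | B d S' | B f B S'; B → f b B' | b d b B' | d B'; S' → d B S' | ε; B' → S B' | f B' | ε

Directly left-recursive nonterminals: S, B.
For S: α = {d B}, β = {d d, B d, B f B}. Rewrite as S → β S' and S' → α S' | ε.
For B: α = {S, f}, β = {f b, b d b, d}. Rewrite as B → β B' and B' → α B' | ε.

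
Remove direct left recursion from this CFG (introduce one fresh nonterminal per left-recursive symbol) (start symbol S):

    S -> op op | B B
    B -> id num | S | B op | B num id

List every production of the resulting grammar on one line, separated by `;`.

B is directly left-recursive.
For B: α = {op, num id}, β = {id num, S}. Rewrite as B → β B' and B' → α B' | ε.

S -> op op | B B; B -> id num B' | S B'; B' -> op B' | num id B' | ε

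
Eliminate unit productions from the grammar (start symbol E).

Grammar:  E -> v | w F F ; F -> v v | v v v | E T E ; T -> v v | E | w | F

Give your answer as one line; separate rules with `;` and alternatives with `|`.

E -> v | w F F; F -> v v | v v v | E T E; T -> v | w F F | v v | v v v | E T E | w

Unit pairs: T ⇒* {E, F}.
Replace each nonterminal's rules with the union of the non-unit rules of every nonterminal it unit-derives.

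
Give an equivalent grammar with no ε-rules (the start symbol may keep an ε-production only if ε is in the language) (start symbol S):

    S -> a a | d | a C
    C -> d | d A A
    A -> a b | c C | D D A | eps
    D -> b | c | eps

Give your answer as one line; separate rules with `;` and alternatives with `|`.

S -> a a | d | a C; C -> d | d A A | d A; A -> a b | c C | D D A | D D | D A | D; D -> b | c

Nullable set = {A, D}.
ε ∉ L(G), so no ε-production is kept.
For each production, add variants omitting each subset of nullable occurrences: C → d A A gives d A A | d A. A → D D A gives D D A | D D | D A | D.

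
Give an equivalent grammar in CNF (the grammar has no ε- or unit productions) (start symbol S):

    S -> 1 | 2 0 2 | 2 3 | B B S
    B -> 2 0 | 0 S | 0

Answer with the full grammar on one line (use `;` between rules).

Introduce a nonterminal for each terminal appearing in a rule of length ≥ 2: X1 → 2, X2 → 0, X3 → 3.
Binarize each right-hand side of length ≥ 3 by chaining fresh nonterminals (Y1, Y2, …): affected rules were S → X1 X2 X1; S → B B S.

S -> 1 | X1 Y1 | X1 X3 | B Y2; B -> X1 X2 | X2 S | 0; X1 -> 2; X2 -> 0; X3 -> 3; Y1 -> X2 X1; Y2 -> B S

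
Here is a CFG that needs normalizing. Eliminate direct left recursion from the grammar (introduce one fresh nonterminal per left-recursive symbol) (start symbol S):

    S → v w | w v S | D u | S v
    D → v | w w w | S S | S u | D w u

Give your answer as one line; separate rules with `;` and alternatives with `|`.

S → v w S' | w v S S' | D u S'; D → v D' | w w w D' | S S D' | S u D'; S' → v S' | ε; D' → w u D' | ε

S, D are directly left-recursive.
For S: α = {v}, β = {v w, w v S, D u}. Rewrite as S → β S' and S' → α S' | ε.
For D: α = {w u}, β = {v, w w w, S S, S u}. Rewrite as D → β D' and D' → α D' | ε.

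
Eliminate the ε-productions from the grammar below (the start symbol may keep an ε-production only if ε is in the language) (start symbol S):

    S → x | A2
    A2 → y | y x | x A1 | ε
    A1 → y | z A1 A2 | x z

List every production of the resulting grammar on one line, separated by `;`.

S → x | A2 | ε; A2 → y | y x | x A1; A1 → y | z A1 A2 | z A1 | x z

Nullable set = {A2, S}.
ε ∈ L(G) since S is nullable, so keep S → ε.
For each production, add variants omitting each subset of nullable occurrences: A1 → z A1 A2 gives z A1 A2 | z A1.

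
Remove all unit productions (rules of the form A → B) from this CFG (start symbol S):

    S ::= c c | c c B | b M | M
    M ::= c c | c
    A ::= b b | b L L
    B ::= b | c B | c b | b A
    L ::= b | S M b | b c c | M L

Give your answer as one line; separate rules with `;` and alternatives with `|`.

S ::= c c | c c B | b M | c; M ::= c c | c; A ::= b b | b L L; B ::= b | c B | c b | b A; L ::= b | S M b | b c c | M L

Unit pairs: S ⇒* {M}.
Replace each nonterminal's rules with the union of the non-unit rules of every nonterminal it unit-derives.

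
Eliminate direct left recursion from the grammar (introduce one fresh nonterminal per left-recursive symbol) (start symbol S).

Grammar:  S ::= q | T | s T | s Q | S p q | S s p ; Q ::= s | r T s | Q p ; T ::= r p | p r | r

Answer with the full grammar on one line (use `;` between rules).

S ::= q S' | T S' | s T S' | s Q S'; Q ::= s Q' | r T s Q'; T ::= r p | p r | r; S' ::= p q S' | s p S' | ε; Q' ::= p Q' | ε

S, Q are directly left-recursive.
For S: α = {p q, s p}, β = {q, T, s T, s Q}. Rewrite as S → β S' and S' → α S' | ε.
For Q: α = {p}, β = {s, r T s}. Rewrite as Q → β Q' and Q' → α Q' | ε.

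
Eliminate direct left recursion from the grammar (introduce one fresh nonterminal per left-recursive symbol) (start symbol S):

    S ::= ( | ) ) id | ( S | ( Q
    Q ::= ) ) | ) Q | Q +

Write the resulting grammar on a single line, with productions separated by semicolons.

Left recursion appears on Q.
For Q: α = {+}, β = {) ), ) Q}. Rewrite as Q → β Q' and Q' → α Q' | ε.

S ::= ( | ) ) id | ( S | ( Q; Q ::= ) ) Q' | ) Q Q'; Q' ::= + Q' | epsilon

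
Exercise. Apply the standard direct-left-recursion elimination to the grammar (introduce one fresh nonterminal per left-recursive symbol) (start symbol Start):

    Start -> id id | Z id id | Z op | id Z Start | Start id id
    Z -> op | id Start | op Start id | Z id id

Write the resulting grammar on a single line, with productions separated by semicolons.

Start, Z are directly left-recursive.
For Start: α = {id id}, β = {id id, Z id id, Z op, id Z Start}. Rewrite as Start → β Start1 and Start1 → α Start1 | ε.
For Z: α = {id id}, β = {op, id Start, op Start id}. Rewrite as Z → β Z1 and Z1 → α Z1 | ε.

Start -> id id Start1 | Z id id Start1 | Z op Start1 | id Z Start Start1; Z -> op Z1 | id Start Z1 | op Start id Z1; Start1 -> id id Start1 | eps; Z1 -> id id Z1 | eps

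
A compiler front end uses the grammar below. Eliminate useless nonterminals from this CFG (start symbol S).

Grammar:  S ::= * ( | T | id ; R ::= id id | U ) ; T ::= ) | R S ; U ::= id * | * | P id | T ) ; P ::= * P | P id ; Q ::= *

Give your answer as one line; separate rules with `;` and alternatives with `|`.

Generating nonterminals: {Q, R, S, T, U}.
Reachable from S after that: {R, S, T, U}.
Removed useless symbols: {P, Q} and every production mentioning them.

S ::= * ( | T | id; R ::= id id | U ); T ::= ) | R S; U ::= id * | * | T )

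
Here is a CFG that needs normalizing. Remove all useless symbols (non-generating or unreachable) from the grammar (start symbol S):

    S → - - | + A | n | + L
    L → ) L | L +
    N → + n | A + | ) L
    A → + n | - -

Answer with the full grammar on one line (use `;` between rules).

S → - - | + A | n; A → + n | - -

Generating nonterminals: {A, N, S}.
Reachable from S after that: {A, S}.
Removed useless symbols: {L, N} and every production mentioning them.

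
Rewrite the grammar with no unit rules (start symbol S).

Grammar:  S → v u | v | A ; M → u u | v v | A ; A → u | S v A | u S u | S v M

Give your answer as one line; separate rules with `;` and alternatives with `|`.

Unit pairs: M ⇒* {A}; S ⇒* {A}.
For each unit pair (A, B), copy every non-unit production of B to A, then drop all unit productions.

S → v u | v | u | S v A | u S u | S v M; M → u | S v A | u S u | S v M | u u | v v; A → u | S v A | u S u | S v M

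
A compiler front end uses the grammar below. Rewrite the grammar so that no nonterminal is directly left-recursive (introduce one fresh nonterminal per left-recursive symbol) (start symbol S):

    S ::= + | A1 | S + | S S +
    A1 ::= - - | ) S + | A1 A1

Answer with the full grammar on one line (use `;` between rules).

Directly left-recursive nonterminals: S, A1.
For S: α = {+, S +}, β = {+, A1}. Rewrite as S → β S' and S' → α S' | ε.
For A1: α = {A1}, β = {- -, ) S +}. Rewrite as A1 → β A1' and A1' → α A1' | ε.

S ::= + S' | A1 S'; A1 ::= - - A1' | ) S + A1'; S' ::= + S' | S + S' | ε; A1' ::= A1 A1' | ε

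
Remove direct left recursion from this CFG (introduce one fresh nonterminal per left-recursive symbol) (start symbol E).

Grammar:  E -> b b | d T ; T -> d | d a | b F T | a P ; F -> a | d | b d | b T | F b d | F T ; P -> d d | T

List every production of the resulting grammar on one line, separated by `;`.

Left recursion appears on F.
For F: α = {b d, T}, β = {a, d, b d, b T}. Rewrite as F → β F' and F' → α F' | ε.

E -> b b | d T; T -> d | d a | b F T | a P; F -> a F' | d F' | b d F' | b T F'; P -> d d | T; F' -> b d F' | T F' | ε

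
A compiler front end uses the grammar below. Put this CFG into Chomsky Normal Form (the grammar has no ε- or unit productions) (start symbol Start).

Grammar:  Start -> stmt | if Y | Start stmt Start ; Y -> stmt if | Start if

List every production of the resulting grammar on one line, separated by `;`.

Introduce a nonterminal for each terminal appearing in a rule of length ≥ 2: X1 → if, X2 → stmt.
Binarize each right-hand side of length ≥ 3 by chaining fresh nonterminals (Y1, Y2, …): affected rules were Start → Start X2 Start.

Start -> stmt | X1 Y | Start Y1; Y -> X2 X1 | Start X1; X1 -> if; X2 -> stmt; Y1 -> X2 Start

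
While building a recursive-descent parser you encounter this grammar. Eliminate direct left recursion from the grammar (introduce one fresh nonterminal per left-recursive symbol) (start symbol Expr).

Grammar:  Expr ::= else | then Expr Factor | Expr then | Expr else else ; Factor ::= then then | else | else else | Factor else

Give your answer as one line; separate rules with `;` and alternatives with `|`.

Expr ::= else Expr1 | then Expr Factor Expr1; Factor ::= then then Factor1 | else Factor1 | else else Factor1; Expr1 ::= then Expr1 | else else Expr1 | ε; Factor1 ::= else Factor1 | ε

Left recursion appears on Expr, Factor.
For Expr: α = {then, else else}, β = {else, then Expr Factor}. Rewrite as Expr → β Expr1 and Expr1 → α Expr1 | ε.
For Factor: α = {else}, β = {then then, else, else else}. Rewrite as Factor → β Factor1 and Factor1 → α Factor1 | ε.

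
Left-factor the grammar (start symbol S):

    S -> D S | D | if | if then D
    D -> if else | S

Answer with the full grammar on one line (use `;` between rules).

S -> D S' | if S''; D -> if else | S; S' -> S | ε; S'' -> ε | then D

S has alternatives sharing prefix 'D': factor to S → D S' with S' → S | ε.
S has alternatives sharing prefix 'if': factor to S → if S'' with S'' → ε | then D.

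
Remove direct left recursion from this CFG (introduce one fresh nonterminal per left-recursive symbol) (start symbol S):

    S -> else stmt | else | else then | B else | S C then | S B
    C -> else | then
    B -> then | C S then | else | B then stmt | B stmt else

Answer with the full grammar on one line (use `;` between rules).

S, B are directly left-recursive.
For S: α = {C then, B}, β = {else stmt, else, else then, B else}. Rewrite as S → β S' and S' → α S' | ε.
For B: α = {then stmt, stmt else}, β = {then, C S then, else}. Rewrite as B → β B' and B' → α B' | ε.

S -> else stmt S' | else S' | else then S' | B else S'; C -> else | then; B -> then B' | C S then B' | else B'; S' -> C then S' | B S' | ε; B' -> then stmt B' | stmt else B' | ε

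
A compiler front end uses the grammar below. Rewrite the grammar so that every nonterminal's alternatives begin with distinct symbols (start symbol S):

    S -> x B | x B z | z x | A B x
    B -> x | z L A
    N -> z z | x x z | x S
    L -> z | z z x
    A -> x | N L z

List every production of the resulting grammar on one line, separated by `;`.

S has alternatives sharing prefix 'x B': factor to S → x B S' with S' → ε | z.
N has alternatives sharing prefix 'x': factor to N → x N' with N' → x z | S.
L has alternatives sharing prefix 'z': factor to L → z L' with L' → ε | z x.

S -> z x | A B x | x B S'; B -> x | z L A; N -> z z | x N'; L -> z L'; A -> x | N L z; S' -> eps | z; N' -> x z | S; L' -> eps | z x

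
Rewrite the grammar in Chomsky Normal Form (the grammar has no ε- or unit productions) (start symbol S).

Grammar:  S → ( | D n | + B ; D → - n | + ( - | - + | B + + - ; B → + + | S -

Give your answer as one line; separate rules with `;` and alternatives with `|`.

S → ( | D X1 | X2 B; D → X3 X1 | X2 Y1 | X3 X2 | B Y2; B → X2 X2 | S X3; X1 → n; X2 → +; X3 → -; X4 → (; Y1 → X4 X3; Y2 → X2 Y3; Y3 → X2 X3

Introduce a nonterminal for each terminal appearing in a rule of length ≥ 2: X1 → n, X2 → +, X3 → -, X4 → (.
Binarize each right-hand side of length ≥ 3 by chaining fresh nonterminals (Y1, Y2, …): affected rules were D → X2 X4 X3; D → B X2 X2 X3.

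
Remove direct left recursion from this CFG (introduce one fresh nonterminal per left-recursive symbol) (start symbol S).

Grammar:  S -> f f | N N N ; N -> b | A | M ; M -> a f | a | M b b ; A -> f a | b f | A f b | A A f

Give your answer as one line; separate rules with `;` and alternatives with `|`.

M, A are directly left-recursive.
For M: α = {b b}, β = {a f, a}. Rewrite as M → β M' and M' → α M' | ε.
For A: α = {f b, A f}, β = {f a, b f}. Rewrite as A → β A' and A' → α A' | ε.

S -> f f | N N N; N -> b | A | M; M -> a f M' | a M'; A -> f a A' | b f A'; M' -> b b M' | ε; A' -> f b A' | A f A' | ε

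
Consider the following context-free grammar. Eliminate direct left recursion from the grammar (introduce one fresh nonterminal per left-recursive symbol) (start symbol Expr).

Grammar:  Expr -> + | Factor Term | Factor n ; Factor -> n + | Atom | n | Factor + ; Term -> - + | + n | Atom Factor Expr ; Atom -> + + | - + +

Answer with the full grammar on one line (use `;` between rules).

Expr -> + | Factor Term | Factor n; Factor -> n + Factor1 | Atom Factor1 | n Factor1; Term -> - + | + n | Atom Factor Expr; Atom -> + + | - + +; Factor1 -> + Factor1 | ε

Factor is directly left-recursive.
For Factor: α = {+}, β = {n +, Atom, n}. Rewrite as Factor → β Factor1 and Factor1 → α Factor1 | ε.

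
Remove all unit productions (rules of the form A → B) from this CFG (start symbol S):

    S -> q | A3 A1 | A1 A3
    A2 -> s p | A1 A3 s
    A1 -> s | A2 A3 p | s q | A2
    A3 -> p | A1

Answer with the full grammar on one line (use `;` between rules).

S -> q | A3 A1 | A1 A3; A2 -> s p | A1 A3 s; A1 -> s p | A1 A3 s | s | A2 A3 p | s q; A3 -> s p | A1 A3 s | s | A2 A3 p | s q | p

Unit pairs: A1 ⇒* {A2}; A3 ⇒* {A1, A2}.
For each unit pair (A, B), copy every non-unit production of B to A, then drop all unit productions.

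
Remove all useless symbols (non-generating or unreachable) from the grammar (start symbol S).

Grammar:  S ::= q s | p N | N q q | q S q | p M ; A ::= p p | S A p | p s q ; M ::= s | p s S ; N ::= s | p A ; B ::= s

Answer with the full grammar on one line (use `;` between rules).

S ::= q s | p N | N q q | q S q | p M; A ::= p p | S A p | p s q; M ::= s | p s S; N ::= s | p A

Generating nonterminals: {A, B, M, N, S}.
Reachable from S after that: {A, M, N, S}.
Removed useless symbols: {B} and every production mentioning them.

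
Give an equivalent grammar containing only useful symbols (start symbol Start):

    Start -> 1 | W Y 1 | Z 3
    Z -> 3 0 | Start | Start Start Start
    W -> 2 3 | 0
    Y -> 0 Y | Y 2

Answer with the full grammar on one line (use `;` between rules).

Start -> 1 | Z 3; Z -> 3 0 | Start | Start Start Start

Generating nonterminals: {Start, W, Z}.
Reachable from Start after that: {Start, Z}.
Removed useless symbols: {W, Y} and every production mentioning them.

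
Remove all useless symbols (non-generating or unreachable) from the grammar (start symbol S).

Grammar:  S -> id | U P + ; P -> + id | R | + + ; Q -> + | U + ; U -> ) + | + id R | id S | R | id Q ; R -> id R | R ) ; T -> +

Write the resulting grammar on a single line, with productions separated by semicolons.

S -> id | U P +; P -> + id | + +; Q -> + | U +; U -> ) + | id S | id Q

Generating nonterminals: {P, Q, S, T, U}.
Reachable from S after that: {P, Q, S, U}.
Removed useless symbols: {R, T} and every production mentioning them.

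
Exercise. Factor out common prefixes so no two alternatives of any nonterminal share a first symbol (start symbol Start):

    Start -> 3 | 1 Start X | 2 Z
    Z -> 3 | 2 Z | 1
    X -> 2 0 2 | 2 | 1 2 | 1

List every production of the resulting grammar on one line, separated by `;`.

X has alternatives sharing prefix '2': factor to X → 2 X1 with X1 → 0 2 | ε.
X has alternatives sharing prefix '1': factor to X → 1 X2 with X2 → 2 | ε.

Start -> 3 | 1 Start X | 2 Z; Z -> 3 | 2 Z | 1; X -> 2 X1 | 1 X2; X1 -> 0 2 | ε; X2 -> 2 | ε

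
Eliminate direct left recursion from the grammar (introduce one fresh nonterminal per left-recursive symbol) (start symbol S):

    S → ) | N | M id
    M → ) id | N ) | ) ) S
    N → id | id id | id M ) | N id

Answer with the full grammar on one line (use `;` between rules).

S → ) | N | M id; M → ) id | N ) | ) ) S; N → id N' | id id N' | id M ) N'; N' → id N' | ε

N is directly left-recursive.
For N: α = {id}, β = {id, id id, id M )}. Rewrite as N → β N' and N' → α N' | ε.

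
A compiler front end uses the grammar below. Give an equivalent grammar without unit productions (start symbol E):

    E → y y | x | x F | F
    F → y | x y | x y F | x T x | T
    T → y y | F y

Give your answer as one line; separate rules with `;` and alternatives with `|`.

E → y y | x | x F | y | x y | x y F | x T x | F y; F → y | x y | x y F | x T x | y y | F y; T → y y | F y

Unit pairs: E ⇒* {F, T}; F ⇒* {T}.
For every A with A ⇒* B via unit rules, add B's non-unit alternatives to A; then delete every rule of the form X → Y.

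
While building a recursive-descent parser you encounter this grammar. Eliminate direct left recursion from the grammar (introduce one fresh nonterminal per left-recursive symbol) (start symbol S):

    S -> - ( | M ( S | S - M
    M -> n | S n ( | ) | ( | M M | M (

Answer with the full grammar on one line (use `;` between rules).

Left recursion appears on S, M.
For S: α = {- M}, β = {- (, M ( S}. Rewrite as S → β S' and S' → α S' | ε.
For M: α = {M, (}, β = {n, S n (, ), (}. Rewrite as M → β M' and M' → α M' | ε.

S -> - ( S' | M ( S S'; M -> n M' | S n ( M' | ) M' | ( M'; S' -> - M S' | ε; M' -> M M' | ( M' | ε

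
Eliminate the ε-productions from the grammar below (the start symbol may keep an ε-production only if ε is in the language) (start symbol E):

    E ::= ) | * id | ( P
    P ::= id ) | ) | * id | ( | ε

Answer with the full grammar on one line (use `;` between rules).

Nullable set = {P}.
ε ∉ L(G), so no ε-production is kept.
Add the nullable-subset variants: E → ( P gives ( P | (.

E ::= ) | * id | ( P | (; P ::= id ) | ) | * id | (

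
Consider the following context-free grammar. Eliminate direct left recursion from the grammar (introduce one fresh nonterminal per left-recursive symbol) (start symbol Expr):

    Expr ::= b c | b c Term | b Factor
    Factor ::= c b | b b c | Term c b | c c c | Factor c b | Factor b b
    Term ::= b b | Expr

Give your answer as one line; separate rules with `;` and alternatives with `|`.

Factor is directly left-recursive.
For Factor: α = {c b, b b}, β = {c b, b b c, Term c b, c c c}. Rewrite as Factor → β Factor1 and Factor1 → α Factor1 | ε.

Expr ::= b c | b c Term | b Factor; Factor ::= c b Factor1 | b b c Factor1 | Term c b Factor1 | c c c Factor1; Term ::= b b | Expr; Factor1 ::= c b Factor1 | b b Factor1 | ε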